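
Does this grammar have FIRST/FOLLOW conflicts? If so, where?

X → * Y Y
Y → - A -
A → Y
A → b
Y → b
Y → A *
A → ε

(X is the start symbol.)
Yes. A → Y with FOLLOW(A) on { '*', '-' }

A FIRST/FOLLOW conflict occurs when a non-terminal N has a nullable alternative N → β (β ⇒* ε) and another alternative N → α with FIRST(α) ∩ FOLLOW(N) ≠ ∅: on such a lookahead the parser cannot decide between expanding α and letting N vanish via β.

Nullable non-terminals: A.
FIRST sets used below: FIRST(Y) = { '*', '-', 'b' }

A: nullable alternative(s) A → ε; FOLLOW(A) = { '*', '-' }
  A → Y: FIRST \ {ε} = { '*', '-', 'b' } — overlaps FOLLOW(A) on { '*', '-' }: CONFLICT
  A → b: FIRST \ {ε} = { 'b' } — disjoint from FOLLOW(A)
  A → ε: FIRST \ {ε} = { } — this is the only nullable alternative, skip

X, Y have no nullable alternative, so no FIRST/FOLLOW check is needed there.

So the grammar has 1 FIRST/FOLLOW conflict (marked CONFLICT above).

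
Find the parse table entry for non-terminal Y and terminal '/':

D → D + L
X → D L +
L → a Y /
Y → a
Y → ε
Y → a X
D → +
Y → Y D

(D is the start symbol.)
To find M[Y, '/'], we find productions for Y where '/' is in the predict set (PREDICT(N → α) = (FIRST(α) \ {ε}) ∪ (FOLLOW(N) if α ⇒* ε)).

Relevant sets:
  FIRST(Y) = { '+', 'a', ε }
  FIRST(D) = { '+' }
  FOLLOW(Y) = { '+', '/' }

Y → a: PREDICT = { 'a' }
Y → ε: PREDICT = { '+', '/' }
  '/' is in predict set, so this production goes in M[Y, '/']
Y → a X: PREDICT = { 'a' }
Y → Y D: PREDICT = { '+', 'a' }

M[Y, '/'] = Y → ε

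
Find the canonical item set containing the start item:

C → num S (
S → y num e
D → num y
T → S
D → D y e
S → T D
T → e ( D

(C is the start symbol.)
{ [C → . num S (], [C' → . C] }

First, augment the grammar with C' → C
I₀ = CLOSURE({ [C' → . C] }):
  [C' → . C] has the dot before C: add [C → . num S (]
No further items can be added.

I₀ = { [C → . num S (], [C' → . C] }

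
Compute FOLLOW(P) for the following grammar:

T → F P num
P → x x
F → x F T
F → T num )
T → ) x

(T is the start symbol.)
{ 'num' }

To compute FOLLOW(P), find every occurrence of P on a right-hand side N → α P β: add FIRST(β) \ {ε}, and if β is empty or nullable also add FOLLOW(N). Iterate to a fixed point.

In T → F P num: P is followed by num, add FIRST(num) \ {ε} = { 'num' }

Taking the union: FOLLOW(P) = { 'num' }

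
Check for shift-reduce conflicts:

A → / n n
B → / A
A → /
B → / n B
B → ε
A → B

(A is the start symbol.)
Yes — I0: [B → .] vs [A → . /]; I1: [A → / .] vs [A → . /]; I5: [B → .] vs [A → / n . n]; I6: [B → .] vs [A → . /]; I9: [B → .] vs [B → . / A]

A shift-reduce conflict occurs when an LR(0) state has both:
  - a complete (reduce) item [A → α .] (dot at the end), and
  - a shift item [B → β . c γ] (dot before a terminal).

Augment with A' → A and build the canonical LR(0) collection (I0 = CLOSURE({[A' → . A]}), then GOTO on every symbol after a dot until no new states appear). It has 10 states:
  I0: { [A → . / n n], [A → . /], [A → . B], [A' → . A], [B → . / A], [B → . / n B], [B → .] }  — shift, reduce
  I1: { [A → . / n n], [A → . /], [A → . B], [A → / . n n], [A → / .], [B → . / A], [B → . / n B], [B → .], [B → / . A], [B → / . n B] }  — shift, 2 reduces
  I2: { [A' → A .] }  — accept
  I3: { [A → B .] }  — reduce
  I4: { [B → / A .] }  — reduce
  I5: { [A → / n . n], [B → . / A], [B → . / n B], [B → .], [B → / n . B] }  — shift, reduce
  I6: { [A → . / n n], [A → . /], [A → . B], [B → . / A], [B → . / n B], [B → .], [B → / . A], [B → / . n B] }  — shift, reduce
  I7: { [B → / n B .] }  — reduce
  I8: { [A → / n n .] }  — reduce
  I9: { [B → . / A], [B → . / n B], [B → .], [B → / n . B] }  — shift, reduce

I0 contains reduce item [B → .] and shift items [A → . /], [A → . / n n], [B → . / A], [B → . / n B] — shift-reduce conflict.
I1 contains reduce items [A → / .], [B → .] and shift items [A → . /], [A → . / n n], [A → / . n n], [B → . / A], [B → . / n B], [B → / . n B] — shift-reduce conflict.
I5 contains reduce item [B → .] and shift items [A → / n . n], [B → . / A], [B → . / n B] — shift-reduce conflict.
I6 contains reduce item [B → .] and shift items [A → . /], [A → . / n n], [B → . / A], [B → . / n B], [B → / . n B] — shift-reduce conflict.
I9 contains reduce item [B → .] and shift items [B → . / A], [B → . / n B] — shift-reduce conflict.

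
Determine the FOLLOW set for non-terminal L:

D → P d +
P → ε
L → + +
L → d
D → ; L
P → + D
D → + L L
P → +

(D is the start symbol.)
{ $, '+', 'd' }

In D → ; L: L is at the end, add FOLLOW(D)
In D → + L L: L is followed by L, add FIRST(L) \ {ε} = { '+', 'd' }
In D → + L L: L is at the end, add FOLLOW(D)

The FOLLOW sets referred to above (computed the same way, to a fixed point):
  FOLLOW(D) = { $, 'd' }

Taking the union: FOLLOW(L) = { $, '+', 'd' }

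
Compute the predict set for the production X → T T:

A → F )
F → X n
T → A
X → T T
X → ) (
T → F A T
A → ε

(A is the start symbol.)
PREDICT(X → T T) = (FIRST(RHS) \ {ε}) ∪ (FOLLOW(X) if ε ∈ FIRST(RHS), i.e. RHS ⇒* ε)
FIRST(T) = { ')', 'n', ε }
FIRST(T T) = { ')', 'n', ε }
ε ∈ FIRST(T T) (the right-hand side is nullable), so add FOLLOW(X) = { 'n' }
PREDICT(X → T T) = { ')', 'n' }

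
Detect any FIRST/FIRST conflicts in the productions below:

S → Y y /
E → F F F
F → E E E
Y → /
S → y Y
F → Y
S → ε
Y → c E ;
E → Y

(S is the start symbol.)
Yes. E → F F F / E → Y on { '/', 'c' }; F → E E E / F → Y on { '/', 'c' }

A FIRST/FIRST conflict occurs when two productions N → α and N → β for the same non-terminal have FIRST(α) ∩ FIRST(β) ≠ ∅ (with ε ∈ FIRST of a nullable right-hand side, so two nullable alternatives also conflict).

FIRST sets of the non-terminals at (or reachable through a nullable prefix from) the front of some alternative:
  FIRST(Y) = { '/', 'c' }
  FIRST(F) = { '/', 'c' }
  FIRST(E) = { '/', 'c' }

Productions for S:
  S → Y y /: FIRST = { '/', 'c' }
  S → y Y: FIRST = { 'y' }
  S → ε: FIRST = { ε }
Productions for E:
  E → F F F: FIRST = { '/', 'c' }
  E → Y: FIRST = { '/', 'c' }
Productions for F:
  F → E E E: FIRST = { '/', 'c' }
  F → Y: FIRST = { '/', 'c' }
Productions for Y:
  Y → /: FIRST = { '/' }
  Y → c E ;: FIRST = { 'c' }

Conflict for E: E → F F F and E → Y
  Overlap: { '/', 'c' }
Conflict for F: F → E E E and F → Y
  Overlap: { '/', 'c' }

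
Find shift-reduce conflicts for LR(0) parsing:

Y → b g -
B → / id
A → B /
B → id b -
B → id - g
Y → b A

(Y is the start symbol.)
No shift-reduce conflicts

A shift-reduce conflict occurs when an LR(0) state has both:
  - a complete (reduce) item [A → α .] (dot at the end), and
  - a shift item [B → β . c γ] (dot before a terminal).

Augment with Y' → Y and build the canonical LR(0) collection (I0 = CLOSURE({[Y' → . Y]}), then GOTO on every symbol after a dot until no new states appear). It has 15 states:
  I0: { [Y → . b A], [Y → . b g -], [Y' → . Y] }  — shift
  I1: { [Y' → Y .] }  — accept
  I2: { [A → . B /], [B → . / id], [B → . id - g], [B → . id b -], [Y → b . A], [Y → b . g -] }  — shift
  I3: { [B → / . id] }  — shift
  I4: { [Y → b A .] }  — reduce
  I5: { [A → B . /] }  — shift
  I6: { [Y → b g . -] }  — shift
  I7: { [B → id . - g], [B → id . b -] }  — shift
  I8: { [B → id - . g] }  — shift
  I9: { [B → id b . -] }  — shift
  I10: { [B → id b - .] }  — reduce
  I11: { [B → id - g .] }  — reduce
  I12: { [Y → b g - .] }  — reduce
  I13: { [A → B / .] }  — reduce
  I14: { [B → / id .] }  — reduce

No state contains both a complete item and a shift item.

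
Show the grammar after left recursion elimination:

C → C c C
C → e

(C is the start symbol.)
C is directly left-recursive. The standard transformation for
  A → A α₁ | ... | A α_m | β₁ | ... | β_n
is
  A  → β₁ A' | ... | β_n A'
  A' → α₁ A' | ... | α_m A' | ε

C → e becomes C → e C'
C → C c C becomes C' → c C C'
Add C' → ε

Resulting grammar:
C → e C'
C' → c C C'
C' → ε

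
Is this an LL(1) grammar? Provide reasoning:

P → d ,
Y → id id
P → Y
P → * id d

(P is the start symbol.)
A grammar is LL(1) if for each non-terminal N with multiple productions, the predict sets of those productions are pairwise disjoint, where PREDICT(N → α) = (FIRST(α) \ {ε}) ∪ (FOLLOW(N) if α ⇒* ε).

Relevant sets:
  FIRST(Y) = { 'id' }

For P:
  PREDICT(P → d ',') = { 'd' }
  PREDICT(P → Y) = { 'id' }
  PREDICT(P → '*' id d) = { '*' }
Y has a single production, so nothing to check there.

All predict sets are disjoint. The grammar IS LL(1).

Answer: Yes, the grammar is LL(1).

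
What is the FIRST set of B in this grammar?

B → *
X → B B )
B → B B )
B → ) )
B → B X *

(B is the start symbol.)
{ ')', '*' }

To compute FIRST(B), examine every production with B on the left-hand side, reading each right-hand side left to right until a non-nullable symbol is reached.

From B → *:
  - '*' is a terminal: add '*' and stop
From B → B B ):
  - B is the symbol being defined: contributes nothing new
    B is not nullable, so stop
From B → ) ):
  - ')' is a terminal: add ')' and stop
From B → B X *:
  - B is the symbol being defined: contributes nothing new
    B is not nullable, so stop

Collecting: FIRST(B) = { ')', '*' }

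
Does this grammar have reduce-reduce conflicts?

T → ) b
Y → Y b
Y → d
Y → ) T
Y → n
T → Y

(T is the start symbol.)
Augment with T' → T and build the canonical LR(0) collection (I0 = CLOSURE({[T' → . T]}), then GOTO on every symbol after a dot until no new states appear). It has 9 states:
  I0: { [T → . ) b], [T → . Y], [T' → . T], [Y → . ) T], [Y → . Y b], [Y → . d], [Y → . n] }  — shift
  I1: { [T → ) . b], [T → . ) b], [T → . Y], [Y → ) . T], [Y → . ) T], [Y → . Y b], [Y → . d], [Y → . n] }  — shift
  I2: { [T' → T .] }  — accept
  I3: { [T → Y .], [Y → Y . b] }  — shift, reduce
  I4: { [Y → d .] }  — reduce
  I5: { [Y → n .] }  — reduce
  I6: { [Y → Y b .] }  — reduce
  I7: { [Y → ) T .] }  — reduce
  I8: { [T → ) b .] }  — reduce

No state contains more than one complete item.

Answer: No reduce-reduce conflicts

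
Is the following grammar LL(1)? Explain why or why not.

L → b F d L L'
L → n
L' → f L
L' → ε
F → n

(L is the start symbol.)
A grammar is LL(1) if for each non-terminal N with multiple productions, the predict sets of those productions are pairwise disjoint, where PREDICT(N → α) = (FIRST(α) \ {ε}) ∪ (FOLLOW(N) if α ⇒* ε).

Relevant sets:
  FOLLOW(L') = { $, 'f' }

For L:
  PREDICT(L → b F d L L') = { 'b' }
  PREDICT(L → n) = { 'n' }
For L':
  PREDICT(L' → f L) = { 'f' }
  PREDICT(L' → ε) = { $, 'f' }
F has a single production, so nothing to check there.

Conflict found: Predict set conflict for L': { 'f' }
The grammar is NOT LL(1).

Answer: No. Predict set conflict for L': { 'f' }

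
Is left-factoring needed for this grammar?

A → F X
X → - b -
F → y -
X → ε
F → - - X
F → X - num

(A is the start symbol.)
Left-factoring is needed when two productions for the same non-terminal
share a common prefix on the right-hand side.

Productions for X:
  X → - b -
  X → ε
Productions for F:
  F → y -
  F → - - X
  F → X - num

No common prefixes found.

Answer: No, left-factoring is not needed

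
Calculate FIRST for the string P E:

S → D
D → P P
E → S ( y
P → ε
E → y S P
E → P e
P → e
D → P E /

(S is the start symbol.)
{ '(', 'e', 'y' }

FIRST sets of the non-terminals involved (from the grammar, by fixed-point iteration):
  FIRST(P) = { 'e', ε }
  FIRST(E) = { '(', 'e', 'y' }

To compute FIRST(P E), process the symbols left to right:
Symbol P is a non-terminal. Add FIRST(P) \ {ε} = { 'e' }
P is nullable (ε ∈ FIRST(P)), continue to the next symbol.
Symbol E is a non-terminal. Add FIRST(E) \ {ε} = { '(', 'e', 'y' }
E is not nullable (ε ∉ FIRST(E)), so stop here.
FIRST(P E) = { '(', 'e', 'y' }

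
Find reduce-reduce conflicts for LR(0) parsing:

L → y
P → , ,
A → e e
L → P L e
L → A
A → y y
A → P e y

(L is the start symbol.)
A reduce-reduce conflict occurs when an LR(0) state has two complete items [A → α .] and [B → β .] — both call for a reduction, and with no lookahead the parser cannot choose between them.

Augment with L' → L and build the canonical LR(0) collection (I0 = CLOSURE({[L' → . L]}), then GOTO on every symbol after a dot until no new states appear). It has 14 states:
  I0: { [A → . P e y], [A → . e e], [A → . y y], [L → . A], [L → . P L e], [L → . y], [L' → . L], [P → . , ,] }  — shift
  I1: { [P → , . ,] }  — shift
  I2: { [L → A .] }  — reduce
  I3: { [L' → L .] }  — accept
  I4: { [A → . P e y], [A → . e e], [A → . y y], [A → P . e y], [L → . A], [L → . P L e], [L → . y], [L → P . L e], [P → . , ,] }  — shift
  I5: { [A → e . e] }  — shift
  I6: { [A → y . y], [L → y .] }  — shift, reduce
  I7: { [A → y y .] }  — reduce
  I8: { [A → e e .] }  — reduce
  I9: { [L → P L . e] }  — shift
  I10: { [A → P e . y], [A → e . e] }  — shift
  I11: { [A → P e y .] }  — reduce
  I12: { [L → P L e .] }  — reduce
  I13: { [P → , , .] }  — reduce

No state contains more than one complete item.

Answer: No reduce-reduce conflicts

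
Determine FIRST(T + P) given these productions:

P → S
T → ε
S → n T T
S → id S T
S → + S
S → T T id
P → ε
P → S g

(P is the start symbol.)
{ '+' }

FIRST sets of the non-terminals involved (from the grammar, by fixed-point iteration):
  FIRST(T) = { ε }

To compute FIRST(T + P), process the symbols left to right:
Symbol T is a non-terminal. Add FIRST(T) \ {ε} = { }
T is nullable (ε ∈ FIRST(T)), continue to the next symbol.
Symbol + is a terminal. Add '+' and stop.
FIRST(T + P) = { '+' }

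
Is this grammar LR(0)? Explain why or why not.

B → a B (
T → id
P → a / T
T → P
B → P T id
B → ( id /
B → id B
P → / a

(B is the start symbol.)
No. Shift-reduce conflict between [P → / a .] and [P → a . / T]

A grammar is LR(0) if no state in the canonical LR(0) collection has:
  - both a shift item (dot before a terminal) and a complete item (shift-reduce conflict), or
  - two or more complete items (reduce-reduce conflict; the accept item [B' → B .] counts as a complete item here).

Augment with B' → B and build the canonical LR(0) collection (I0 = CLOSURE({[B' → . B]}), then GOTO on every symbol after a dot until no new states appear). It has 22 states:
  I0: { [B → . ( id /], [B → . P T id], [B → . a B (], [B → . id B], [B' → . B], [P → . / a], [P → . a / T] }  — shift
  I1: { [B → ( . id /] }  — shift
  I2: { [P → / . a] }  — shift
  I3: { [B' → B .] }  — accept
  I4: { [B → P . T id], [P → . / a], [P → . a / T], [T → . P], [T → . id] }  — shift
  I5: { [B → . ( id /], [B → . P T id], [B → . a B (], [B → . id B], [B → a . B (], [P → . / a], [P → . a / T], [P → a . / T] }  — shift
  I6: { [B → . ( id /], [B → . P T id], [B → . a B (], [B → . id B], [B → id . B], [P → . / a], [P → . a / T] }  — shift
  I7: { [B → id B .] }  — reduce
  I8: { [P → . / a], [P → . a / T], [P → / . a], [P → a / . T], [T → . P], [T → . id] }  — shift
  I9: { [B → a B . (] }  — shift
  I10: { [B → a B ( .] }  — reduce
  I11: { [T → P .] }  — reduce
  I12: { [P → a / T .] }  — reduce
  I13: { [P → / a .], [P → a . / T] }  — shift, reduce
  I14: { [T → id .] }  — reduce
  I15: { [P → . / a], [P → . a / T], [P → a / . T], [T → . P], [T → . id] }  — shift
  I16: { [P → a . / T] }  — shift
  I17: { [B → P T . id] }  — shift
  I18: { [B → P T id .] }  — reduce
  I19: { [P → / a .] }  — reduce
  I20: { [B → ( id . /] }  — shift
  I21: { [B → ( id / .] }  — reduce

Conflict in state I13:
  Shift-reduce conflict between [P → / a .] and [P → a . / T]
So the grammar is NOT LR(0).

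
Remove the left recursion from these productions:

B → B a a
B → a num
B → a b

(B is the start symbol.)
B is directly left-recursive. The standard transformation for
  A → A α₁ | ... | A α_m | β₁ | ... | β_n
is
  A  → β₁ A' | ... | β_n A'
  A' → α₁ A' | ... | α_m A' | ε

B → a num becomes B → a num B'
B → a b becomes B → a b B'
B → B a a becomes B' → a a B'
Add B' → ε

Resulting grammar:
B → a num B'
B → a b B'
B' → a a B'
B' → ε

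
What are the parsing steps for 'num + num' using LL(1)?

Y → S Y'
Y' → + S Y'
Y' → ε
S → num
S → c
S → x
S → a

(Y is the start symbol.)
Stack is shown with the top on the left.

Stack     Input        Action
-----------------------------
Y $       num + num $  output Y → S Y'
S Y' $    num + num $  output S → num
num Y' $  num + num $  match 'num'
Y' $      + num $      output Y' → + S Y'
+ S Y' $  + num $      match '+'
S Y' $    num $        output S → num
num Y' $  num $        match 'num'
Y' $      $            output Y' → ε
$         $            accept

The string is accepted.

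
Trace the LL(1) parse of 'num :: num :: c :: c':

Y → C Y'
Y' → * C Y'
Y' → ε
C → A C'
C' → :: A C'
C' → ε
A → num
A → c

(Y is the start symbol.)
Stack is shown with the top on the left.

Stack         Input                   Action
--------------------------------------------
Y $           num :: num :: c :: c $  output Y → C Y'
C Y' $        num :: num :: c :: c $  output C → A C'
A C' Y' $     num :: num :: c :: c $  output A → num
num C' Y' $   num :: num :: c :: c $  match 'num'
C' Y' $       :: num :: c :: c $      output C' → :: A C'
:: A C' Y' $  :: num :: c :: c $      match '::'
A C' Y' $     num :: c :: c $         output A → num
num C' Y' $   num :: c :: c $         match 'num'
C' Y' $       :: c :: c $             output C' → :: A C'
:: A C' Y' $  :: c :: c $             match '::'
A C' Y' $     c :: c $                output A → c
c C' Y' $     c :: c $                match 'c'
C' Y' $       :: c $                  output C' → :: A C'
:: A C' Y' $  :: c $                  match '::'
A C' Y' $     c $                     output A → c
c C' Y' $     c $                     match 'c'
C' Y' $       $                       output C' → ε
Y' $          $                       output Y' → ε
$             $                       accept

The string is accepted.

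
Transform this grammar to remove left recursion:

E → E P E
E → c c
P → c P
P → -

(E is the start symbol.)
E → c c E'
E' → P E E'
E' → ε
P → c P
P → -

E is directly left-recursive. The standard transformation for
  A → A α₁ | ... | A α_m | β₁ | ... | β_n
is
  A  → β₁ A' | ... | β_n A'
  A' → α₁ A' | ... | α_m A' | ε

E → c c becomes E → c c E'
E → E P E becomes E' → P E E'
Add E' → ε

Productions for other non-terminals are unchanged:
  P → c P
  P → -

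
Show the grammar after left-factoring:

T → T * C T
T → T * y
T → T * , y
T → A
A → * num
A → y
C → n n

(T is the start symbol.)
T → T * T'
T' → C T
T' → y
T' → , y
T → A
A → * num
A → y
C → n n

Left-factoring transforms A → αβ₁ | αβ₂ into A → αA' and A' → β₁ | β₂
(α is the longest common prefix among the alternatives). Repeat until
no nonterminal has two alternatives with a common prefix.

Round 1: T has alternatives sharing prefix 'T *'. Introduce T': T → T * T'
  Add: T' → C T
  Add: T' → y
  Add: T' → , y

No remaining common prefixes — done.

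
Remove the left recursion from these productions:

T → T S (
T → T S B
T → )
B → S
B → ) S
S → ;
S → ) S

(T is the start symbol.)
T is directly left-recursive. The standard transformation for
  A → A α₁ | ... | A α_m | β₁ | ... | β_n
is
  A  → β₁ A' | ... | β_n A'
  A' → α₁ A' | ... | α_m A' | ε

T → ) becomes T → ) T'
T → T S ( becomes T' → S ( T'
T → T S B becomes T' → S B T'
Add T' → ε

Productions for other non-terminals are unchanged:
  B → S
  B → ) S
  S → ;
  S → ) S

Resulting grammar:
T → ) T'
T' → S ( T'
T' → S B T'
T' → ε
B → S
B → ) S
S → ;
S → ) S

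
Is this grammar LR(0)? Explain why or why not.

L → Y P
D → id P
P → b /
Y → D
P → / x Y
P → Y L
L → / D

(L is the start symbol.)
Augment with L' → L and build the canonical LR(0) collection (I0 = CLOSURE({[L' → . L]}), then GOTO on every symbol after a dot until no new states appear). It has 16 states:
  I0: { [D → . id P], [L → . / D], [L → . Y P], [L' → . L], [Y → . D] }  — shift
  I1: { [D → . id P], [L → / . D] }  — shift
  I2: { [Y → D .] }  — reduce
  I3: { [L' → L .] }  — accept
  I4: { [D → . id P], [L → Y . P], [P → . / x Y], [P → . Y L], [P → . b /], [Y → . D] }  — shift
  I5: { [D → . id P], [D → id . P], [P → . / x Y], [P → . Y L], [P → . b /], [Y → . D] }  — shift
  I6: { [P → / . x Y] }  — shift
  I7: { [D → id P .] }  — reduce
  I8: { [D → . id P], [L → . / D], [L → . Y P], [P → Y . L], [Y → . D] }  — shift
  I9: { [P → b . /] }  — shift
  I10: { [P → b / .] }  — reduce
  I11: { [P → Y L .] }  — reduce
  I12: { [D → . id P], [P → / x . Y], [Y → . D] }  — shift
  I13: { [P → / x Y .] }  — reduce
  I14: { [L → Y P .] }  — reduce
  I15: { [L → / D .] }  — reduce

Every state is either a pure shift/goto state or contains exactly one complete item and nothing to shift — no conflicts. The grammar is LR(0).

Answer: Yes, the grammar is LR(0)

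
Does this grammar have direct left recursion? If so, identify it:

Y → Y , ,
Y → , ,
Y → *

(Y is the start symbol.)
Direct left recursion occurs when N → N α for some non-terminal N (the right-hand side begins with the left-hand side itself).

Y → Y , ,: LEFT RECURSIVE (starts with Y)
Y → , ,: starts with ','
Y → *: starts with '*'

The grammar has direct left recursion on: Y.

Answer: Yes, Y is left-recursive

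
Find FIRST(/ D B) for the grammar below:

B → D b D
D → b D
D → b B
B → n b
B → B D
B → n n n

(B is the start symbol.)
To compute FIRST(/ D B), process the symbols left to right:
Symbol / is a terminal. Add '/' and stop.
FIRST(/ D B) = { '/' }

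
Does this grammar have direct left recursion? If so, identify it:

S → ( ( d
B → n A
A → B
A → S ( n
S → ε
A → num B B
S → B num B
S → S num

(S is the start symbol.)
Direct left recursion occurs when N → N α for some non-terminal N (the right-hand side begins with the left-hand side itself).

S → ( ( d: starts with '('
B → n A: starts with n
A → B: starts with B
A → S ( n: starts with S
S → ε: starts with ε
A → num B B: starts with num
S → B num B: starts with B
S → S num: LEFT RECURSIVE (starts with S)

The grammar has direct left recursion on: S.

Answer: Yes, S is left-recursive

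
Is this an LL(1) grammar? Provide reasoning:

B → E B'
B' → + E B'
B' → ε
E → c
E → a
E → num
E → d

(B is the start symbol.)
Relevant sets:
  FOLLOW(B') = { $ }

For B':
  PREDICT(B' → '+' E B') = { '+' }
  PREDICT(B' → ε) = { $ }
For E:
  PREDICT(E → c) = { 'c' }
  PREDICT(E → a) = { 'a' }
  PREDICT(E → num) = { 'num' }
  PREDICT(E → d) = { 'd' }
B has a single production, so nothing to check there.

All predict sets are disjoint. The grammar IS LL(1).

Answer: Yes, the grammar is LL(1).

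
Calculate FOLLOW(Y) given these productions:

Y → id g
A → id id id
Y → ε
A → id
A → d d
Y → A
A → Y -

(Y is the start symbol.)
To compute FOLLOW(Y), find every occurrence of Y on a right-hand side N → α Y β: add FIRST(β) \ {ε}, and if β is empty or nullable also add FOLLOW(N). Iterate to a fixed point.

Y is the start symbol, so $ ∈ FOLLOW(Y).
In A → Y -: Y is followed by '-', add FIRST('-') \ {ε} = { '-' }

Taking the union: FOLLOW(Y) = { $, '-' }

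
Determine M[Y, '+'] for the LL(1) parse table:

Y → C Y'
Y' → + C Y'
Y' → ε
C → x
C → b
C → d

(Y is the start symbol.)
Empty (error entry)

To find M[Y, '+'], we find productions for Y where '+' is in the predict set (PREDICT(N → α) = (FIRST(α) \ {ε}) ∪ (FOLLOW(N) if α ⇒* ε)).

Relevant sets:
  FIRST(C) = { 'b', 'd', 'x' }

Y → C Y': PREDICT = { 'b', 'd', 'x' }

M[Y, '+'] is empty (no production applies)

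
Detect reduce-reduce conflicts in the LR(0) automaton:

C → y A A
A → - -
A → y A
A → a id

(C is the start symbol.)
A reduce-reduce conflict occurs when an LR(0) state has two complete items [A → α .] and [B → β .] — both call for a reduction, and with no lookahead the parser cannot choose between them.

Augment with C' → C and build the canonical LR(0) collection (I0 = CLOSURE({[C' → . C]}), then GOTO on every symbol after a dot until no new states appear). It has 11 states:
  I0: { [C → . y A A], [C' → . C] }  — shift
  I1: { [C' → C .] }  — accept
  I2: { [A → . - -], [A → . a id], [A → . y A], [C → y . A A] }  — shift
  I3: { [A → - . -] }  — shift
  I4: { [A → . - -], [A → . a id], [A → . y A], [C → y A . A] }  — shift
  I5: { [A → a . id] }  — shift
  I6: { [A → . - -], [A → . a id], [A → . y A], [A → y . A] }  — shift
  I7: { [A → y A .] }  — reduce
  I8: { [A → a id .] }  — reduce
  I9: { [C → y A A .] }  — reduce
  I10: { [A → - - .] }  — reduce

No state contains more than one complete item.

Answer: No reduce-reduce conflicts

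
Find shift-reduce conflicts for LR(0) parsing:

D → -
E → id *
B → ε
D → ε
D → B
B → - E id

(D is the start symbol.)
Yes — I0: [B → .] vs [B → . - E id]; I1: [D → - .] vs [E → . id *]

A shift-reduce conflict occurs when an LR(0) state has both:
  - a complete (reduce) item [A → α .] (dot at the end), and
  - a shift item [B → β . c γ] (dot before a terminal).

Augment with D' → D and build the canonical LR(0) collection (I0 = CLOSURE({[D' → . D]}), then GOTO on every symbol after a dot until no new states appear). It has 8 states:
  I0: { [B → . - E id], [B → .], [D → . -], [D → . B], [D → .], [D' → . D] }  — shift, 2 reduces
  I1: { [B → - . E id], [D → - .], [E → . id *] }  — shift, reduce
  I2: { [D → B .] }  — reduce
  I3: { [D' → D .] }  — accept
  I4: { [B → - E . id] }  — shift
  I5: { [E → id . *] }  — shift
  I6: { [E → id * .] }  — reduce
  I7: { [B → - E id .] }  — reduce

I0 contains reduce items [B → .], [D → .] and shift items [B → . - E id], [D → . -] — shift-reduce conflict.
I1 contains reduce item [D → - .] and shift item [E → . id *] — shift-reduce conflict.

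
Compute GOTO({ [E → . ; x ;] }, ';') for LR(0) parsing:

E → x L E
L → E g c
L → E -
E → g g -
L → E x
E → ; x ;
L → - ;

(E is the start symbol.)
GOTO(I, ';') = CLOSURE({ [A → αX.β] : [A → α.Xβ] ∈ I, X = ';' })

Items with dot before ';', with the dot advanced:
  [E → . ; x ;] → [E → ; . x ;]
Closure adds nothing (no advanced item has the dot before a non-terminal).

GOTO = { [E → ; . x ;] }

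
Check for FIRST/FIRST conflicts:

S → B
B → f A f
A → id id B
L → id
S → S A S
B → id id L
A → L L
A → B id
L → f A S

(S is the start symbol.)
Yes. S → B / S → S A S on { 'f', 'id' }; A → id id B / A → L L on { 'id' }; A → id id B / A → B id on { 'id' }; A → L L / A → B id on { 'f', 'id' }

FIRST sets of the non-terminals at (or reachable through a nullable prefix from) the front of some alternative:
  FIRST(B) = { 'f', 'id' }
  FIRST(S) = { 'f', 'id' }
  FIRST(L) = { 'f', 'id' }

Productions for S:
  S → B: FIRST = { 'f', 'id' }
  S → S A S: FIRST = { 'f', 'id' }
Productions for B:
  B → f A f: FIRST = { 'f' }
  B → id id L: FIRST = { 'id' }
Productions for A:
  A → id id B: FIRST = { 'id' }
  A → L L: FIRST = { 'f', 'id' }
  A → B id: FIRST = { 'f', 'id' }
Productions for L:
  L → id: FIRST = { 'id' }
  L → f A S: FIRST = { 'f' }

Conflict for S: S → B and S → S A S
  Overlap: { 'f', 'id' }
Conflict for A: A → id id B and A → L L
  Overlap: { 'id' }
Conflict for A: A → id id B and A → B id
  Overlap: { 'id' }
Conflict for A: A → L L and A → B id
  Overlap: { 'f', 'id' }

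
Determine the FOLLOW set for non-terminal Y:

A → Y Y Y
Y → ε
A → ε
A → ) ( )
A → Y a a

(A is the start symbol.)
{ $, 'a' }

In A → Y Y Y: Y is followed by Y Y, add FIRST(Y Y) \ {ε} = { }
  Y Y is nullable, so also add FOLLOW(A)
In A → Y Y Y: Y is followed by Y, add FIRST(Y) \ {ε} = { }
  Y is nullable, so also add FOLLOW(A)
In A → Y Y Y: Y is at the end, add FOLLOW(A)
In A → Y a a: Y is followed by a a, add FIRST(a a) \ {ε} = { 'a' }

The FOLLOW sets referred to above (computed the same way, to a fixed point):
  FOLLOW(A) = { $ }

Taking the union: FOLLOW(Y) = { $, 'a' }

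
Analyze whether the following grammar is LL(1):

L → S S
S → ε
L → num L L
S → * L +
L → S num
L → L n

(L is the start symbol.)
A grammar is LL(1) if for each non-terminal N with multiple productions, the predict sets of those productions are pairwise disjoint, where PREDICT(N → α) = (FIRST(α) \ {ε}) ∪ (FOLLOW(N) if α ⇒* ε).

Relevant sets:
  FIRST(S) = { '*', ε }
  FIRST(L) = { '*', 'n', 'num', ε }
  FOLLOW(L) = { $, '*', '+', 'n', 'num' }
  FOLLOW(S) = { $, '*', '+', 'n', 'num' }

For L:
  PREDICT(L → S S) = { $, '*', '+', 'n', 'num' }
  PREDICT(L → num L L) = { 'num' }
  PREDICT(L → S num) = { '*', 'num' }
  PREDICT(L → L n) = { '*', 'n', 'num' }
For S:
  PREDICT(S → ε) = { $, '*', '+', 'n', 'num' }
  PREDICT(S → '*' L '+') = { '*' }

Conflict found: Predict set conflict for L: { 'num' }
The grammar is NOT LL(1).

Answer: No. Predict set conflict for L: { 'num' }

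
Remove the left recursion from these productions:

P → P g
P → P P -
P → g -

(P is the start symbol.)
P → g - P'
P' → g P'
P' → P - P'
P' → ε

P is directly left-recursive. The standard transformation for
  A → A α₁ | ... | A α_m | β₁ | ... | β_n
is
  A  → β₁ A' | ... | β_n A'
  A' → α₁ A' | ... | α_m A' | ε

P → g - becomes P → g - P'
P → P g becomes P' → g P'
P → P P - becomes P' → P - P'
Add P' → ε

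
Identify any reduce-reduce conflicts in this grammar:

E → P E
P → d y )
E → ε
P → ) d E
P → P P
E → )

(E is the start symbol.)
A reduce-reduce conflict occurs when an LR(0) state has two complete items [A → α .] and [B → β .] — both call for a reduction, and with no lookahead the parser cannot choose between them.

Augment with E' → E and build the canonical LR(0) collection (I0 = CLOSURE({[E' → . E]}), then GOTO on every symbol after a dot until no new states appear). It has 11 states:
  I0: { [E → . )], [E → . P E], [E → .], [E' → . E], [P → . ) d E], [P → . P P], [P → . d y )] }  — shift, reduce
  I1: { [E → ) .], [P → ) . d E] }  — shift, reduce
  I2: { [E' → E .] }  — accept
  I3: { [E → . )], [E → . P E], [E → .], [E → P . E], [P → . ) d E], [P → . P P], [P → . d y )], [P → P . P] }  — shift, reduce
  I4: { [P → d . y )] }  — shift
  I5: { [P → d y . )] }  — shift
  I6: { [P → d y ) .] }  — reduce
  I7: { [E → P E .] }  — reduce
  I8: { [E → . )], [E → . P E], [E → .], [E → P . E], [P → . ) d E], [P → . P P], [P → . d y )], [P → P . P], [P → P P .] }  — shift, 2 reduces
  I9: { [E → . )], [E → . P E], [E → .], [P → ) d . E], [P → . ) d E], [P → . P P], [P → . d y )] }  — shift, reduce
  I10: { [P → ) d E .] }  — reduce

I8 contains complete items [E → .], [P → P P .] — reduce-reduce conflict.

Answer: Yes — I8: [E → .] vs [P → P P .]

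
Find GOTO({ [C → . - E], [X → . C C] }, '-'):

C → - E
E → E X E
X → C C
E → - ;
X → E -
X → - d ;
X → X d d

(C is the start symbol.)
{ [C → - . E], [E → . - ;], [E → . E X E] }

GOTO(I, '-') = CLOSURE({ [A → αX.β] : [A → α.Xβ] ∈ I, X = '-' })

Items with dot before '-', with the dot advanced:
  [C → . - E] → [C → - . E]
Closure of the advanced items:
  [C → - . E] has the dot before E: add [E → . E X E], [E → . - ;]

GOTO = { [C → - . E], [E → . - ;], [E → . E X E] }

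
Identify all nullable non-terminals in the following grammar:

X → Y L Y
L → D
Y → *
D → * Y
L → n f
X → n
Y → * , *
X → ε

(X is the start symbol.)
{ 'X' }

A non-terminal is nullable if it can derive ε (the empty string): either it has an ε-production, or it has a production whose right-hand side consists entirely of nullable non-terminals.

ε-productions: X → ε
So X is immediately nullable.
No further non-terminal can be added: every production for the remaining non-terminals contains a terminal or a non-nullable non-terminal.
Nullable = { 'X' }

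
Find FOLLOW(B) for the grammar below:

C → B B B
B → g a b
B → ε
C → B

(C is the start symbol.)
{ $, 'g' }

In C → B B B: B is followed by B B, add FIRST(B B) \ {ε} = { 'g' }
  B B is nullable, so also add FOLLOW(C)
In C → B B B: B is followed by B, add FIRST(B) \ {ε} = { 'g' }
  B is nullable, so also add FOLLOW(C)
In C → B B B: B is at the end, add FOLLOW(C)
In C → B: B is at the end, add FOLLOW(C)

The FOLLOW sets referred to above (computed the same way, to a fixed point):
  FOLLOW(C) = { $ }

Taking the union: FOLLOW(B) = { $, 'g' }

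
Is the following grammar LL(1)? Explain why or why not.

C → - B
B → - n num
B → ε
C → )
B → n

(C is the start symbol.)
Yes, the grammar is LL(1).

Relevant sets:
  FOLLOW(B) = { $ }

For C:
  PREDICT(C → '-' B) = { '-' }
  PREDICT(C → ')') = { ')' }
For B:
  PREDICT(B → '-' n num) = { '-' }
  PREDICT(B → ε) = { $ }
  PREDICT(B → n) = { 'n' }

All predict sets are disjoint. The grammar IS LL(1).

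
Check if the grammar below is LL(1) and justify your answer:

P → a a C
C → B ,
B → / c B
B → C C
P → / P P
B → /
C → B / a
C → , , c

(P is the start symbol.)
Relevant sets:
  FIRST(B) = { ',', '/' }
  FIRST(C) = { ',', '/' }

For P:
  PREDICT(P → a a C) = { 'a' }
  PREDICT(P → '/' P P) = { '/' }
For C:
  PREDICT(C → B ',') = { ',', '/' }
  PREDICT(C → B '/' a) = { ',', '/' }
  PREDICT(C → ',' ',' c) = { ',' }
For B:
  PREDICT(B → '/' c B) = { '/' }
  PREDICT(B → C C) = { ',', '/' }
  PREDICT(B → '/') = { '/' }

Conflict found: Predict set conflict for C: { ',', '/' }
The grammar is NOT LL(1).

Answer: No. Predict set conflict for C: { ',', '/' }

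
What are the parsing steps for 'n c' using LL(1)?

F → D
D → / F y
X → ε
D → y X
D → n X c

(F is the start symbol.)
LL(1) parsing maintains a stack (initially the start symbol over $) and the input. At each step: if the stack top is a terminal, match it against the current input token; if it is a non-terminal N, replace it with the RHS of M[N, lookahead] (the unique production whose predict set contains the lookahead).

Stack is shown with the top on the left.

Stack    Input  Action
----------------------
F $      n c $  output F → D
D $      n c $  output D → n X c
n X c $  n c $  match 'n'
X c $    c $    output X → ε
c $      c $    match 'c'
$        $      accept

The string is accepted.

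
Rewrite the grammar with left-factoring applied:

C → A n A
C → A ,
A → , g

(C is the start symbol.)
Left-factoring transforms A → αβ₁ | αβ₂ into A → αA' and A' → β₁ | β₂
(α is the longest common prefix among the alternatives). Repeat until
no nonterminal has two alternatives with a common prefix.

Round 1: C has alternatives sharing prefix 'A'. Introduce C': C → A C'
  Add: C' → n A
  Add: C' → ,

No remaining common prefixes — done.

Resulting grammar:
C → A C'
C' → n A
C' → ,
A → , g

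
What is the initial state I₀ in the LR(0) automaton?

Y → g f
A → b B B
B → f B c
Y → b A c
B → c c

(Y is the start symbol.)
First, augment the grammar with Y' → Y
I₀ = CLOSURE({ [Y' → . Y] }):
  [Y' → . Y] has the dot before Y: add [Y → . g f], [Y → . b A c]
No further items can be added.

I₀ = { [Y → . b A c], [Y → . g f], [Y' → . Y] }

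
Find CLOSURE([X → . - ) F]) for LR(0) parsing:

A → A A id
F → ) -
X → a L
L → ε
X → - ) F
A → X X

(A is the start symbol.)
To compute CLOSURE, for each item [A → α.Bβ] where B is a non-terminal, add [B → .γ] for all productions B → γ; repeat for the newly added items until nothing changes.

Start with: [X → . - ) F]
The dot precedes the terminal '-', so nothing is added.

CLOSURE = { [X → . - ) F] }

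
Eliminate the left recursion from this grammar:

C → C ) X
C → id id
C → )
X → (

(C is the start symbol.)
C is directly left-recursive. The standard transformation for
  A → A α₁ | ... | A α_m | β₁ | ... | β_n
is
  A  → β₁ A' | ... | β_n A'
  A' → α₁ A' | ... | α_m A' | ε

C → id id becomes C → id id C'
C → ) becomes C → ) C'
C → C ) X becomes C' → ) X C'
Add C' → ε

Productions for other non-terminals are unchanged:
  X → (

Resulting grammar:
C → id id C'
C → ) C'
C' → ) X C'
C' → ε
X → (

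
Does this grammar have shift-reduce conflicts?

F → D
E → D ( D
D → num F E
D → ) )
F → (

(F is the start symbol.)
No shift-reduce conflicts

A shift-reduce conflict occurs when an LR(0) state has both:
  - a complete (reduce) item [A → α .] (dot at the end), and
  - a shift item [B → β . c γ] (dot before a terminal).

Augment with F' → F and build the canonical LR(0) collection (I0 = CLOSURE({[F' → . F]}), then GOTO on every symbol after a dot until no new states appear). It has 12 states:
  I0: { [D → . ) )], [D → . num F E], [F → . (], [F → . D], [F' → . F] }  — shift
  I1: { [F → ( .] }  — reduce
  I2: { [D → ) . )] }  — shift
  I3: { [F → D .] }  — reduce
  I4: { [F' → F .] }  — accept
  I5: { [D → . ) )], [D → . num F E], [D → num . F E], [F → . (], [F → . D] }  — shift
  I6: { [D → . ) )], [D → . num F E], [D → num F . E], [E → . D ( D] }  — shift
  I7: { [E → D . ( D] }  — shift
  I8: { [D → num F E .] }  — reduce
  I9: { [D → . ) )], [D → . num F E], [E → D ( . D] }  — shift
  I10: { [E → D ( D .] }  — reduce
  I11: { [D → ) ) .] }  — reduce

No state contains both a complete item and a shift item.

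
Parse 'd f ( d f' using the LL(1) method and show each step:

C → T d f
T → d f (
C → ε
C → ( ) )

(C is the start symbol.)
Stack is shown with the top on the left.

Stack        Input        Action
--------------------------------
C $          d f ( d f $  output C → T d f
T d f $      d f ( d f $  output T → d f (
d f ( d f $  d f ( d f $  match 'd'
f ( d f $    f ( d f $    match 'f'
( d f $      ( d f $      match '('
d f $        d f $        match 'd'
f $          f $          match 'f'
$            $            accept

The string is accepted.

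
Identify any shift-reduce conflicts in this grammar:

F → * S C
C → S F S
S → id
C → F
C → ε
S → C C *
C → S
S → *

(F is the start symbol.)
Yes — I1: [C → .] vs [F → . * S C]; I3: [C → .] vs [F → . * S C]; I4: [C → .] vs [F → . * S C]; I6: [C → .] vs [F → . * S C]; I8: [C → .] vs [F → . * S C]; I9: [C → .] vs [F → . * S C]; I10: [C → S .] vs [F → . * S C]; I11: [C → .] vs [F → . * S C]; I12: [C → S .] vs [F → . * S C]; I13: [C → .] vs [F → . * S C]; I14: [C → .] vs [F → . * S C]

Augment with F' → F and build the canonical LR(0) collection (I0 = CLOSURE({[F' → . F]}), then GOTO on every symbol after a dot until no new states appear). It has 15 states:
  I0: { [F → . * S C], [F' → . F] }  — shift
  I1: { [C → . F], [C → . S F S], [C → . S], [C → .], [F → * . S C], [F → . * S C], [S → . *], [S → . C C *], [S → . id] }  — shift, reduce
  I2: { [F' → F .] }  — accept
  I3: { [C → . F], [C → . S F S], [C → . S], [C → .], [F → * . S C], [F → . * S C], [S → * .], [S → . *], [S → . C C *], [S → . id] }  — shift, 2 reduces
  I4: { [C → . F], [C → . S F S], [C → . S], [C → .], [F → . * S C], [S → . *], [S → . C C *], [S → . id], [S → C . C *] }  — shift, reduce
  I5: { [C → F .] }  — reduce
  I6: { [C → . F], [C → . S F S], [C → . S], [C → .], [C → S . F S], [C → S .], [F → * S . C], [F → . * S C], [S → . *], [S → . C C *], [S → . id] }  — shift, 2 reduces
  I7: { [S → id .] }  — reduce
  I8: { [C → . F], [C → . S F S], [C → . S], [C → .], [F → * S C .], [F → . * S C], [S → . *], [S → . C C *], [S → . id], [S → C . C *] }  — shift, 2 reduces
  I9: { [C → . F], [C → . S F S], [C → . S], [C → .], [C → F .], [C → S F . S], [F → . * S C], [S → . *], [S → . C C *], [S → . id] }  — shift, 2 reduces
  I10: { [C → S . F S], [C → S .], [F → . * S C] }  — shift, reduce
  I11: { [C → . F], [C → . S F S], [C → . S], [C → .], [C → S F . S], [F → . * S C], [S → . *], [S → . C C *], [S → . id] }  — shift, reduce
  I12: { [C → S . F S], [C → S .], [C → S F S .], [F → . * S C] }  — shift, 2 reduces
  I13: { [C → . F], [C → . S F S], [C → . S], [C → .], [F → . * S C], [S → . *], [S → . C C *], [S → . id], [S → C . C *], [S → C C . *] }  — shift, reduce
  I14: { [C → . F], [C → . S F S], [C → . S], [C → .], [F → * . S C], [F → . * S C], [S → * .], [S → . *], [S → . C C *], [S → . id], [S → C C * .] }  — shift, 3 reduces

I1 contains reduce item [C → .] and shift items [F → . * S C], [S → . *], [S → . id] — shift-reduce conflict.
I3 contains reduce items [C → .], [S → * .] and shift items [F → . * S C], [S → . *], [S → . id] — shift-reduce conflict.
I4 contains reduce item [C → .] and shift items [F → . * S C], [S → . *], [S → . id] — shift-reduce conflict.
I6 contains reduce items [C → .], [C → S .] and shift items [F → . * S C], [S → . *], [S → . id] — shift-reduce conflict.
I8 contains reduce items [C → .], [F → * S C .] and shift items [F → . * S C], [S → . *], [S → . id] — shift-reduce conflict.
I9 contains reduce items [C → .], [C → F .] and shift items [F → . * S C], [S → . *], [S → . id] — shift-reduce conflict.
I10 contains reduce item [C → S .] and shift item [F → . * S C] — shift-reduce conflict.
I11 contains reduce item [C → .] and shift items [F → . * S C], [S → . *], [S → . id] — shift-reduce conflict.
I12 contains reduce items [C → S .], [C → S F S .] and shift item [F → . * S C] — shift-reduce conflict.
I13 contains reduce item [C → .] and shift items [F → . * S C], [S → . *], [S → C C . *], [S → . id] — shift-reduce conflict.
I14 contains reduce items [C → .], [S → * .], [S → C C * .] and shift items [F → . * S C], [S → . *], [S → . id] — shift-reduce conflict.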